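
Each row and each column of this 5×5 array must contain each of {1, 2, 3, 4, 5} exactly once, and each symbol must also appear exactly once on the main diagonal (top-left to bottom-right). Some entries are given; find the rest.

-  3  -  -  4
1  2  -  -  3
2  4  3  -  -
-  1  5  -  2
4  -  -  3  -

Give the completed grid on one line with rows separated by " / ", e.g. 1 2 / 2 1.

Cell (r1,c1): row 1 has {3,4}; column 1 has {1,2,4}; the diagonal has {2,3} → 5.
Cell (r2,c3): row 2 has {1,2,3}; column 3 has {3,5} → 4.
Cell (r2,c4): row 2 has {1,2,3,4}; column 4 has {3} → 5.
Cell (r3,c4): row 3 has {2,3,4}; column 4 has {3,5} → 1.
Cell (r3,c5): row 3 has {1,2,3,4}; column 5 has {2,3,4} → 5.
Cell (r4,c1): row 4 has {1,2,5}; column 1 has {1,2,4,5} → 3.
Cell (r4,c4): row 4 has {1,2,3,5}; column 4 has {1,3,5}; the diagonal has {2,3,5} → 4.
Cell (r5,c2): row 5 has {3,4}; column 2 has {1,2,3,4} → 5.
Cell (r5,c5): row 5 has {3,4,5}; column 5 has {2,3,4,5}; the diagonal has {2,3,4,5} → 1.
Cell (r1,c4): row 1 has {3,4,5}; column 4 has {1,3,4,5} → 2.
Cell (r5,c3): row 5 has {1,3,4,5}; column 3 has {3,4,5} → 2.
Cell (r1,c3): row 1 has {2,3,4,5}; column 3 has {2,3,4,5} → 1.

5 3 1 2 4 / 1 2 4 5 3 / 2 4 3 1 5 / 3 1 5 4 2 / 4 5 2 3 1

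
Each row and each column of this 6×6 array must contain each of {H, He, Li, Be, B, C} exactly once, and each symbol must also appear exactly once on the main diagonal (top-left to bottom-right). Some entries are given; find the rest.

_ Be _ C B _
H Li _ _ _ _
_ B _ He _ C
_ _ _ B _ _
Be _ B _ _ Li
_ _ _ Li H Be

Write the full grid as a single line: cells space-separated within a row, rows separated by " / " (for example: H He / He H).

(r1,c1) = He
(r1,c6) = H
(r2,c4) = Be
(r3,c1) = Li
(r3,c3) = H
(r3,c5) = Be
(r4,c1) = C
(r4,c6) = He
(r5,c4) = H
(r5,c5) = C
(r6,c1) = B
(r1,c3) = Li
(r2,c5) = He
(r2,c6) = B
(r4,c2) = H
(r4,c3) = Be
(r4,c5) = Li
(r5,c2) = He
(r6,c2) = C
(r6,c3) = He
(r2,c3) = C

He Be Li C B H / H Li C Be He B / Li B H He Be C / C H Be B Li He / Be He B H C Li / B C He Li H Be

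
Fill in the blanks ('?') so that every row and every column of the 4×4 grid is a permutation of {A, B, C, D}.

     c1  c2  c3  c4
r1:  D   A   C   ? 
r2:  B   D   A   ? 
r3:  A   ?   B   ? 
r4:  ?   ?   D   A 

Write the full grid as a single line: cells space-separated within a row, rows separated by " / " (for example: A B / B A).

D A C B / B D A C / A C B D / C B D A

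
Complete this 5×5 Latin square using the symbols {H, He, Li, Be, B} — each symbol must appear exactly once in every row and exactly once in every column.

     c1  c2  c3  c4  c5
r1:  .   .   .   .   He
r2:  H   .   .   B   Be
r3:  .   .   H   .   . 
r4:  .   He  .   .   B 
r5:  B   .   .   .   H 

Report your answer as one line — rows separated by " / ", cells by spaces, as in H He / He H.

Be H B Li He / H Li He B Be / He B H Be Li / Li He Be H B / B Be Li He H

(r2,c2) = Li
(r2,c3) = He
(r3,c5) = Li
(r5,c2) = Be
(r5,c3) = Li
(r5,c4) = He
(r3,c2) = B
(r3,c4) = Be
(r4,c3) = Be
(r1,c2) = H
(r1,c3) = B
(r1,c4) = Li
(r3,c1) = He
(r4,c1) = Li
(r4,c4) = H
(r1,c1) = Be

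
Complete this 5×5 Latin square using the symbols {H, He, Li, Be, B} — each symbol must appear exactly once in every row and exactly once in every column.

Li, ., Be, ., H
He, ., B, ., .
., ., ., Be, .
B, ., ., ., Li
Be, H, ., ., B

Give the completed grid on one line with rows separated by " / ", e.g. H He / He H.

Li He Be B H / He Li B H Be / H B Li Be He / B Be H He Li / Be H He Li B

(r2,c5) = Be
(r3,c1) = H
(r3,c5) = He
(r2,c2) = Li
(r2,c4) = H
(r3,c2) = B
(r3,c3) = Li
(r4,c4) = He
(r5,c3) = He
(r5,c4) = Li
(r1,c2) = He
(r1,c4) = B
(r4,c2) = Be
(r4,c3) = H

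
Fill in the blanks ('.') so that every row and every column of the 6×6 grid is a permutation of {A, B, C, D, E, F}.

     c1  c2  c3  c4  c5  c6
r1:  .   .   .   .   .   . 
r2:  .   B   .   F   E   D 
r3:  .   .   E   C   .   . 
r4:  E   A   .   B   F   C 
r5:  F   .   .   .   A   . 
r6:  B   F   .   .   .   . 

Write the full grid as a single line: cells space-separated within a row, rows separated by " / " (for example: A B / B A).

D E F A C B / C B A F E D / A D E C B F / E A D B F C / F C B D A E / B F C E D A

(r3,c2): row 3 has {C,E}; column 2 has {A,B,F}, so it must be D.
(r3,c5): row 3 has {C,D,E}; column 5 has {A,E,F}, so it must be B.
(r4,c3): row 4 has {A,B,C,E,F}; column 3 has {E}, so it must be D.
(r3,c1): row 3 has {B,C,D,E}; column 1 has {B,E,F}, so it must be A.
(r3,c6): row 3 has {A,B,C,D,E}; column 6 has {C,D}, so it must be F.
(r2,c1): row 2 has {B,D,E,F}; column 1 has {A,B,E,F}, so it must be C.
(r2,c3): row 2 has {B,C,D,E,F}; column 3 has {D,E}, so it must be A.
(r6,c3): row 6 has {B,F}; column 3 has {A,D,E}, so it must be C.
(r6,c5): row 6 has {B,C,F}; column 5 has {A,B,E,F}, so it must be D.
(r1,c1): row 1 is empty so far; column 1 has {A,B,C,E,F}, so it must be D.
(r1,c5): row 1 has {D}; column 5 has {A,B,D,E,F}, so it must be C.
(r5,c3): row 5 has {A,F}; column 3 has {A,C,D,E}, so it must be B.
(r5,c6): row 5 has {A,B,F}; column 6 has {C,D,F}, so it must be E.
(r6,c6): row 6 has {B,C,D,F}; column 6 has {C,D,E,F}, so it must be A.
(r1,c2): row 1 has {C,D}; column 2 has {A,B,D,F}, so it must be E.
(r1,c3): row 1 has {C,D,E}; column 3 has {A,B,C,D,E}, so it must be F.
(r1,c4): row 1 has {C,D,E,F}; column 4 has {B,C,F}, so it must be A.
(r1,c6): row 1 has {A,C,D,E,F}; column 6 has {A,C,D,E,F}, so it must be B.
(r5,c2): row 5 has {A,B,E,F}; column 2 has {A,B,D,E,F}, so it must be C.
(r5,c4): row 5 has {A,B,C,E,F}; column 4 has {A,B,C,F}, so it must be D.
(r6,c4): row 6 has {A,B,C,D,F}; column 4 has {A,B,C,D,F}, so it must be E.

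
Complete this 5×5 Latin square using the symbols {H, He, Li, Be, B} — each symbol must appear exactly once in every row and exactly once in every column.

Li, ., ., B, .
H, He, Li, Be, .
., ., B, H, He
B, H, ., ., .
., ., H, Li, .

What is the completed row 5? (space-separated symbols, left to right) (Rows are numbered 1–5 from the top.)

He B H Li Be

Cell (r1,c2): row 1 has {Li,B}; column 2 has {H,He} → Be.
Cell (r1,c3): row 1 has {Li,Be,B}; column 3 has {H,Li,B} → He.
Cell (r1,c5): row 1 has {He,Li,Be,B}; column 5 has {He} → H.
Cell (r2,c5): row 2 has {H,He,Li,Be}; column 5 has {H,He} → B.
Cell (r3,c1): row 3 has {H,He,B}; column 1 has {H,Li,B} → Be.
Cell (r3,c2): row 3 has {H,He,Be,B}; column 2 has {H,He,Be} → Li.
Cell (r4,c3): row 4 has {H,B}; column 3 has {H,He,Li,B} → Be.
Cell (r4,c4): row 4 has {H,Be,B}; column 4 has {H,Li,Be,B} → He.
Cell (r4,c5): row 4 has {H,He,Be,B}; column 5 has {H,He,B} → Li.
Cell (r5,c1): row 5 has {H,Li}; column 1 has {H,Li,Be,B} → He.
Cell (r5,c2): row 5 has {H,He,Li}; column 2 has {H,He,Li,Be} → B.
Cell (r5,c5): row 5 has {H,He,Li,B}; column 5 has {H,He,Li,B} → Be.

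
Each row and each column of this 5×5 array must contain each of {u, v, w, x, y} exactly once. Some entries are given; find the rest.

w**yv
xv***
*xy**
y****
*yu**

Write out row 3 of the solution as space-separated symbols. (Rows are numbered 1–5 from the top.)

(r1,c2) = u
(r1,c3) = x
(r2,c3) = w
(r2,c4) = u
(r2,c5) = y
(r4,c2) = w
(r4,c3) = v
(r4,c4) = x
(r4,c5) = u
(r5,c1) = v
(r5,c4) = w
(r5,c5) = x
(r3,c1) = u
(r3,c4) = v
(r3,c5) = w

u x y v w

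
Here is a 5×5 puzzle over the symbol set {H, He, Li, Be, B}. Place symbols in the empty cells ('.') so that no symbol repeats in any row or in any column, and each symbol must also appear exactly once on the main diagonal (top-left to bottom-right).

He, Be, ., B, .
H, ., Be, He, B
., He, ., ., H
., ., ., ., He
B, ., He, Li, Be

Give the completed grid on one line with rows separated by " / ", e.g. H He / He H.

He Be H B Li / H Li Be He B / Li He B Be H / Be B Li H He / B H He Li Be

(r1,c5) = Li
(r2,c2) = Li
(r3,c3) = B
(r3,c4) = Be
(r4,c4) = H
(r5,c2) = H
(r1,c3) = H
(r3,c1) = Li
(r4,c1) = Be
(r4,c2) = B
(r4,c3) = Li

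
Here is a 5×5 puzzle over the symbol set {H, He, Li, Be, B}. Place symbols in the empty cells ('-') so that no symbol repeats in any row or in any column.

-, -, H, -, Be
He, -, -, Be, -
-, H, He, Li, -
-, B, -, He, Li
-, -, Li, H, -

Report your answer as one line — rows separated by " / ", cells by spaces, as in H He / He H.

Li He H B Be / He Li B Be H / Be H He Li B / H B Be He Li / B Be Li H He

(r1,c4) = B
(r2,c2) = Li
(r2,c3) = B
(r2,c5) = H
(r3,c5) = B
(r4,c3) = Be
(r5,c5) = He
(r1,c1) = Li
(r1,c2) = He
(r3,c1) = Be
(r4,c1) = H
(r5,c1) = B
(r5,c2) = Be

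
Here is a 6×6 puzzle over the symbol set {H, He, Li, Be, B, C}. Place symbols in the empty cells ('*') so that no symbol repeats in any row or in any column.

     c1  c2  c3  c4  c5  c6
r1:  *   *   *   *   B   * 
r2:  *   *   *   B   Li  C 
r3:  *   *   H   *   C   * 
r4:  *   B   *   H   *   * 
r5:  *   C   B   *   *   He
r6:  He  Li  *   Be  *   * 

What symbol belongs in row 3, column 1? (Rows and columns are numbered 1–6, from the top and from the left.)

(r5,c4) = Li
(r6,c3) = C
(r6,c5) = H
(r6,c6) = B
(r3,c4) = He
(r5,c5) = Be
(r1,c4) = C
(r3,c2) = Be
(r3,c6) = Li
(r4,c5) = He
(r4,c6) = Be
(r5,c1) = H
(r1,c6) = H
(r2,c1) = Be
(r2,c3) = He
(r3,c1) = B

B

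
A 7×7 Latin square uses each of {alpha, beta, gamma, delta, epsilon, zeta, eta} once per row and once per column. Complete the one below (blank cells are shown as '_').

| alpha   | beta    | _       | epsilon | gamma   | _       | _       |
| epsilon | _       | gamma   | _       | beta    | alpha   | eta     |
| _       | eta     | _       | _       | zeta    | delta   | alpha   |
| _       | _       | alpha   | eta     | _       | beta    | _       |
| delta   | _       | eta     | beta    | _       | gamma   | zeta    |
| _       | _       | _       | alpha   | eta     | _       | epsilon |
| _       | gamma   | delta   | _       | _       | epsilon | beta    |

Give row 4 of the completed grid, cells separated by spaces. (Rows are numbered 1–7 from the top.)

zeta epsilon alpha eta delta beta gamma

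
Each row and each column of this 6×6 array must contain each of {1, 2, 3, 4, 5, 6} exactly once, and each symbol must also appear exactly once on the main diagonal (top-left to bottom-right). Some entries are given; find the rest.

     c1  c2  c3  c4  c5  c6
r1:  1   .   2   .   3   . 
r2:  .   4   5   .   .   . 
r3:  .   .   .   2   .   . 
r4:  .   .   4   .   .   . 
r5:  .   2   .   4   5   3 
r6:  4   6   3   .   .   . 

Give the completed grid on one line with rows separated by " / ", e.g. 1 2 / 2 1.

1 5 2 6 3 4 / 3 4 5 1 2 6 / 5 3 6 2 4 1 / 2 1 4 3 6 5 / 6 2 1 4 5 3 / 4 6 3 5 1 2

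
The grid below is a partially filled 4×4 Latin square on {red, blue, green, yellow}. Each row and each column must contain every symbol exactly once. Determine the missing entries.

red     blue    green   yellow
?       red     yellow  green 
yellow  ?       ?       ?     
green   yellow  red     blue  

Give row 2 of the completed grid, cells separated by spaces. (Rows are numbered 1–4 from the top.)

(r2,c1) = blue

blue red yellow green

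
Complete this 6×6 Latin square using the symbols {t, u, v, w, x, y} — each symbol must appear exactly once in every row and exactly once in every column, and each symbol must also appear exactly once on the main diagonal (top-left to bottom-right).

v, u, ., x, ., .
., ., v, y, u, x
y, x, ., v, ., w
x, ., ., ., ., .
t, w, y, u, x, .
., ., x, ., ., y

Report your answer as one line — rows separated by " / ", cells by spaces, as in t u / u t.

v u w x y t / w t v y u x / y x u v t w / x y t w v u / t w y u x v / u v x t w y

Cell (r1,c6): row 1 has {u,v,x}; column 6 has {w,x,y} → t.
Cell (r2,c1): row 2 has {u,v,x,y}; column 1 has {t,v,x,y} → w.
Cell (r2,c2): row 2 has {u,v,w,x,y}; column 2 has {u,w,x}; the diagonal has {v,x,y} → t.
Cell (r3,c3): row 3 has {v,w,x,y}; column 3 has {v,x,y}; the diagonal has {t,v,x,y} → u.
Cell (r3,c5): row 3 has {u,v,w,x,y}; column 5 has {u,x} → t.
Cell (r4,c4): row 4 has {x}; column 4 has {u,v,x,y}; the diagonal has {t,u,v,x,y} → w.
Cell (r5,c6): row 5 has {t,u,w,x,y}; column 6 has {t,w,x,y} → v.
Cell (r6,c1): row 6 has {x,y}; column 1 has {t,v,w,x,y} → u.
Cell (r6,c2): row 6 has {u,x,y}; column 2 has {t,u,w,x} → v.
Cell (r6,c4): row 6 has {u,v,x,y}; column 4 has {u,v,w,x,y} → t.
Cell (r6,c5): row 6 has {t,u,v,x,y}; column 5 has {t,u,x} → w.
Cell (r1,c3): row 1 has {t,u,v,x}; column 3 has {u,v,x,y} → w.
Cell (r1,c5): row 1 has {t,u,v,w,x}; column 5 has {t,u,w,x} → y.
Cell (r4,c2): row 4 has {w,x}; column 2 has {t,u,v,w,x} → y.
Cell (r4,c3): row 4 has {w,x,y}; column 3 has {u,v,w,x,y} → t.
Cell (r4,c5): row 4 has {t,w,x,y}; column 5 has {t,u,w,x,y} → v.
Cell (r4,c6): row 4 has {t,v,w,x,y}; column 6 has {t,v,w,x,y} → u.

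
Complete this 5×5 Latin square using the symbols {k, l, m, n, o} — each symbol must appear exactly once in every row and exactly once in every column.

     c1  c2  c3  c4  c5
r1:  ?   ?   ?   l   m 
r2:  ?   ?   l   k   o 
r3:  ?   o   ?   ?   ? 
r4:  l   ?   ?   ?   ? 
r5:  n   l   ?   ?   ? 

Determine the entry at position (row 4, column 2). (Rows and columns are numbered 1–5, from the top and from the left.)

m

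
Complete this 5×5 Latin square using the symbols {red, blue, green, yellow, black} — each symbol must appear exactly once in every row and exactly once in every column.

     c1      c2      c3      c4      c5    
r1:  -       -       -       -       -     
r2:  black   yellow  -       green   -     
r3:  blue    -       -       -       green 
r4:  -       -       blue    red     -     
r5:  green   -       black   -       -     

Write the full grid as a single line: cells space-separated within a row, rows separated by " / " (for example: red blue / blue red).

red black green blue yellow / black yellow red green blue / blue red yellow black green / yellow green blue red black / green blue black yellow red

(r2,c3): row 2 has {green,yellow,black}; column 3 has {blue,black}, so it must be red.
(r2,c5): row 2 has {red,green,yellow,black}; column 5 has {green}, so it must be blue.
(r3,c3): row 3 has {blue,green}; column 3 has {red,blue,black}, so it must be yellow.
(r3,c4): row 3 has {blue,green,yellow}; column 4 has {red,green}, so it must be black.
(r4,c1): row 4 has {red,blue}; column 1 has {blue,green,black}, so it must be yellow.
(r4,c5): row 4 has {red,blue,yellow}; column 5 has {blue,green}, so it must be black.
(r1,c1): row 1 is empty so far; column 1 has {blue,green,yellow,black}, so it must be red.
(r1,c3): row 1 has {red}; column 3 has {red,blue,yellow,black}, so it must be green.
(r1,c5): row 1 has {red,green}; column 5 has {blue,green,black}, so it must be yellow.
(r3,c2): row 3 has {blue,green,yellow,black}; column 2 has {yellow}, so it must be red.
(r4,c2): row 4 has {red,blue,yellow,black}; column 2 has {red,yellow}, so it must be green.
(r5,c2): row 5 has {green,black}; column 2 has {red,green,yellow}, so it must be blue.
(r5,c4): row 5 has {blue,green,black}; column 4 has {red,green,black}, so it must be yellow.
(r5,c5): row 5 has {blue,green,yellow,black}; column 5 has {blue,green,yellow,black}, so it must be red.
(r1,c2): row 1 has {red,green,yellow}; column 2 has {red,blue,green,yellow}, so it must be black.
(r1,c4): row 1 has {red,green,yellow,black}; column 4 has {red,green,yellow,black}, so it must be blue.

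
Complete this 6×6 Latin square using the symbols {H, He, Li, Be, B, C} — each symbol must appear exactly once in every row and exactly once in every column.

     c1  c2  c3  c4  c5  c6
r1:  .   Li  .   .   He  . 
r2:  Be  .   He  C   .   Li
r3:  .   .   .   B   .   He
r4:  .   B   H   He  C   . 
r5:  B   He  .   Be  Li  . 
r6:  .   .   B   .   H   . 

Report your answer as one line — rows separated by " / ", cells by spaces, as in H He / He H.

C Li Be H He B / Be H He C B Li / H C Li B Be He / Li B H He C Be / B He C Be Li H / He Be B Li H C

At row 1, column 4: row 1 has {He,Li}; column 4 has {He,Be,B,C}; that leaves H.
At row 2, column 2: row 2 has {He,Li,Be,C}; column 2 has {He,Li,B}; that leaves H.
At row 2, column 5: row 2 has {H,He,Li,Be,C}; column 5 has {H,He,Li,C}; that leaves B.
At row 3, column 5: row 3 has {He,B}; column 5 has {H,He,Li,B,C}; that leaves Be.
At row 4, column 1: row 4 has {H,He,B,C}; column 1 has {Be,B}; that leaves Li.
At row 4, column 6: row 4 has {H,He,Li,B,C}; column 6 has {He,Li}; that leaves Be.
At row 5, column 3: row 5 has {He,Li,Be,B}; column 3 has {H,He,B}; that leaves C.
At row 5, column 6: row 5 has {He,Li,Be,B,C}; column 6 has {He,Li,Be}; that leaves H.
At row 6, column 4: row 6 has {H,B}; column 4 has {H,He,Be,B,C}; that leaves Li.
At row 6, column 6: row 6 has {H,Li,B}; column 6 has {H,He,Li,Be}; that leaves C.
At row 1, column 1: row 1 has {H,He,Li}; column 1 has {Li,Be,B}; that leaves C.
At row 1, column 3: row 1 has {H,He,Li,C}; column 3 has {H,He,B,C}; that leaves Be.
At row 1, column 6: row 1 has {H,He,Li,Be,C}; column 6 has {H,He,Li,Be,C}; that leaves B.
At row 3, column 1: row 3 has {He,Be,B}; column 1 has {Li,Be,B,C}; that leaves H.
At row 3, column 2: row 3 has {H,He,Be,B}; column 2 has {H,He,Li,B}; that leaves C.
At row 3, column 3: row 3 has {H,He,Be,B,C}; column 3 has {H,He,Be,B,C}; that leaves Li.
At row 6, column 1: row 6 has {H,Li,B,C}; column 1 has {H,Li,Be,B,C}; that leaves He.
At row 6, column 2: row 6 has {H,He,Li,B,C}; column 2 has {H,He,Li,B,C}; that leaves Be.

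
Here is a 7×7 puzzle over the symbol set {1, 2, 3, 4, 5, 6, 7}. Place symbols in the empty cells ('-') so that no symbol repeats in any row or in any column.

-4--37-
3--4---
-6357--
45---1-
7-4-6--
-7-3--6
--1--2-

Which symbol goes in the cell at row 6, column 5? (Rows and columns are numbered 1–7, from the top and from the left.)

4

(r3,c6): row 3 has {3,5,6,7}; column 6 has {1,2,7}, so it must be 4.
(r4,c5): row 4 has {1,4,5}; column 5 has {3,6,7}, so it must be 2.
(r6,c6): row 6 has {3,6,7}; column 6 has {1,2,4,7}, so it must be 5.
(r7,c2): row 7 has {1,2}; column 2 has {4,5,6,7}, so it must be 3.
(r2,c6): row 2 has {3,4}; column 6 has {1,2,4,5,7}, so it must be 6.
(r5,c6): row 5 has {4,6,7}; column 6 has {1,2,4,5,6,7}, so it must be 3.
(r6,c3): row 6 has {3,5,6,7}; column 3 has {1,3,4}, so it must be 2.
(r6,c1): row 6 has {2,3,5,6,7}; column 1 has {3,4,7}, so it must be 1.
(r6,c5): row 6 has {1,2,3,5,6,7}; column 5 has {2,3,6,7}, so it must be 4.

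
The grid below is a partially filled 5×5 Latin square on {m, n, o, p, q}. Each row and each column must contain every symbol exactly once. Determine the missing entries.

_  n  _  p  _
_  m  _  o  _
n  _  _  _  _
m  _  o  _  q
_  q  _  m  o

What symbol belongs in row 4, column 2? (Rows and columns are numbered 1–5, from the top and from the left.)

p

row 1 has {n,p}; column 5 has {o,q} — only m is left for (r1,c5).
row 3 has {n}; column 4 has {m,o,p} — only q is left for (r3,c4).
row 3 has {n,q}; column 5 has {m,o,q} — only p is left for (r3,c5).
row 4 has {m,o,q}; column 2 has {m,n,q} — only p is left for (r4,c2).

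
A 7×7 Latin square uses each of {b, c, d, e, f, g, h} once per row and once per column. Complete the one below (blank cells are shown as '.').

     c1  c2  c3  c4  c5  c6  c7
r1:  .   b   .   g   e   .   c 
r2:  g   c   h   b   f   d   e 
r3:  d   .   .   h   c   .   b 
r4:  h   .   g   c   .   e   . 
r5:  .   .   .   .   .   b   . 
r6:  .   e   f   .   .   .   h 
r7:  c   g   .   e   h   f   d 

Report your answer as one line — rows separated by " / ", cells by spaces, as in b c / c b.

f b d g e h c / g c h b f d e / d f e h c g b / h d g c b e f / e h c f d b g / b e f d g c h / c g b e h f d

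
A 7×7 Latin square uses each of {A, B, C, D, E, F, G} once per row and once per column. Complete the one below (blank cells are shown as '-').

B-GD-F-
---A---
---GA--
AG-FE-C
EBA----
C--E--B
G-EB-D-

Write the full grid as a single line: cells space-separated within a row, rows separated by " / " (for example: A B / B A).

B A G D C F E / D F C A B E G / F E B G A C D / A G D F E B C / E B A C D G F / C D F E G A B / G C E B F D A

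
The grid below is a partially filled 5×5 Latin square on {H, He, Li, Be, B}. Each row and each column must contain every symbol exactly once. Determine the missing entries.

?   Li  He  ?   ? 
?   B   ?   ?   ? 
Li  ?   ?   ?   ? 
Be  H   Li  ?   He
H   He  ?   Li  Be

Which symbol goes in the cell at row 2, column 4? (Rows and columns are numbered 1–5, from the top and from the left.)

H

(r1,c1) = B
(r1,c5) = H
(r2,c1) = He
(r2,c5) = Li
(r3,c2) = Be
(r3,c5) = B
(r4,c4) = B
(r5,c3) = B
(r1,c4) = Be
(r2,c4) = H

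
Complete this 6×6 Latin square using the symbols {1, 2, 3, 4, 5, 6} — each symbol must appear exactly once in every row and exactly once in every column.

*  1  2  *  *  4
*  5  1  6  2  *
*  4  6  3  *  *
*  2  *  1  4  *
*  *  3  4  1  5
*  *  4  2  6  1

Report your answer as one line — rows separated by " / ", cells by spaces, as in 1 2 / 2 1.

6 1 2 5 3 4 / 4 5 1 6 2 3 / 1 4 6 3 5 2 / 3 2 5 1 4 6 / 2 6 3 4 1 5 / 5 3 4 2 6 1

(r1,c4): row 1 has {1,2,4}; column 4 has {1,2,3,4,6}, so it must be 5.
(r1,c5): row 1 has {1,2,4,5}; column 5 has {1,2,4,6}, so it must be 3.
(r2,c6): row 2 has {1,2,5,6}; column 6 has {1,4,5}, so it must be 3.
(r3,c5): row 3 has {3,4,6}; column 5 has {1,2,3,4,6}, so it must be 5.
(r3,c6): row 3 has {3,4,5,6}; column 6 has {1,3,4,5}, so it must be 2.
(r4,c3): row 4 has {1,2,4}; column 3 has {1,2,3,4,6}, so it must be 5.
(r4,c6): row 4 has {1,2,4,5}; column 6 has {1,2,3,4,5}, so it must be 6.
(r5,c2): row 5 has {1,3,4,5}; column 2 has {1,2,4,5}, so it must be 6.
(r6,c2): row 6 has {1,2,4,6}; column 2 has {1,2,4,5,6}, so it must be 3.
(r1,c1): row 1 has {1,2,3,4,5}; column 1 is empty so far, so it must be 6.
(r2,c1): row 2 has {1,2,3,5,6}; column 1 has {6}, so it must be 4.
(r3,c1): row 3 has {2,3,4,5,6}; column 1 has {4,6}, so it must be 1.
(r4,c1): row 4 has {1,2,4,5,6}; column 1 has {1,4,6}, so it must be 3.
(r5,c1): row 5 has {1,3,4,5,6}; column 1 has {1,3,4,6}, so it must be 2.
(r6,c1): row 6 has {1,2,3,4,6}; column 1 has {1,2,3,4,6}, so it must be 5.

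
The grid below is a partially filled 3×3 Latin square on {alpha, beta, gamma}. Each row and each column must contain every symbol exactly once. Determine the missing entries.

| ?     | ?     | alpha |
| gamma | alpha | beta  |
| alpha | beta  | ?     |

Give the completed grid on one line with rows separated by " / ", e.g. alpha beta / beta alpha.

beta gamma alpha / gamma alpha beta / alpha beta gamma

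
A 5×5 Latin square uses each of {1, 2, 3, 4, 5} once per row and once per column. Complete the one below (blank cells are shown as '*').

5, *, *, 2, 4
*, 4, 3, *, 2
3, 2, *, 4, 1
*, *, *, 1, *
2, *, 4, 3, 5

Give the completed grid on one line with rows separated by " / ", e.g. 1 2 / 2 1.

5 3 1 2 4 / 1 4 3 5 2 / 3 2 5 4 1 / 4 5 2 1 3 / 2 1 4 3 5

At row 1, column 3: row 1 has {2,4,5}; column 3 has {3,4}; that leaves 1.
At row 2, column 1: row 2 has {2,3,4}; column 1 has {2,3,5}; that leaves 1.
At row 2, column 4: row 2 has {1,2,3,4}; column 4 has {1,2,3,4}; that leaves 5.
At row 3, column 3: row 3 has {1,2,3,4}; column 3 has {1,3,4}; that leaves 5.
At row 4, column 1: row 4 has {1}; column 1 has {1,2,3,5}; that leaves 4.
At row 4, column 3: row 4 has {1,4}; column 3 has {1,3,4,5}; that leaves 2.
At row 4, column 5: row 4 has {1,2,4}; column 5 has {1,2,4,5}; that leaves 3.
At row 5, column 2: row 5 has {2,3,4,5}; column 2 has {2,4}; that leaves 1.
At row 1, column 2: row 1 has {1,2,4,5}; column 2 has {1,2,4}; that leaves 3.
At row 4, column 2: row 4 has {1,2,3,4}; column 2 has {1,2,3,4}; that leaves 5.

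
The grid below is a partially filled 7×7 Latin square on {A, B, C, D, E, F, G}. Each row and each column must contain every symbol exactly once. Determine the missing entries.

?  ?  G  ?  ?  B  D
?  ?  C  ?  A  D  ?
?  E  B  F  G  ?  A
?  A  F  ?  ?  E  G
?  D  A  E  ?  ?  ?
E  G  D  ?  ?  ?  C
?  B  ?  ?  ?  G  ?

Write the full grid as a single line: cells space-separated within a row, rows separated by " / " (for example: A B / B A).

F C G A E B D / B F C G A D E / D E B F G C A / C A F D B E G / G D A E C F B / E G D B F A C / A B E C D G F

Cell (r2,c2): row 2 has {A,C,D}; column 2 has {A,B,D,E,G} → F.
Cell (r3,c6): row 3 has {A,B,E,F,G}; column 6 has {B,D,E,G} → C.
Cell (r5,c6): row 5 has {A,D,E}; column 6 has {B,C,D,E,G} → F.
Cell (r5,c7): row 5 has {A,D,E,F}; column 7 has {A,C,D,G} → B.
Cell (r6,c6): row 6 has {C,D,E,G}; column 6 has {B,C,D,E,F,G} → A.
Cell (r7,c3): row 7 has {B,G}; column 3 has {A,B,C,D,F,G} → E.
Cell (r7,c7): row 7 has {B,E,G}; column 7 has {A,B,C,D,G} → F.
Cell (r1,c2): row 1 has {B,D,G}; column 2 has {A,B,D,E,F,G} → C.
Cell (r1,c4): row 1 has {B,C,D,G}; column 4 has {E,F} → A.
Cell (r2,c7): row 2 has {A,C,D,F}; column 7 has {A,B,C,D,F,G} → E.
Cell (r3,c1): row 3 has {A,B,C,E,F,G}; column 1 has {E} → D.
Cell (r5,c5): row 5 has {A,B,D,E,F}; column 5 has {A,G} → C.
Cell (r6,c4): row 6 has {A,C,D,E,G}; column 4 has {A,E,F} → B.
Cell (r6,c5): row 6 has {A,B,C,D,E,G}; column 5 has {A,C,G} → F.
Cell (r7,c5): row 7 has {B,E,F,G}; column 5 has {A,C,F,G} → D.
Cell (r1,c1): row 1 has {A,B,C,D,G}; column 1 has {D,E} → F.
Cell (r1,c5): row 1 has {A,B,C,D,F,G}; column 5 has {A,C,D,F,G} → E.
Cell (r2,c4): row 2 has {A,C,D,E,F}; column 4 has {A,B,E,F} → G.
Cell (r4,c5): row 4 has {A,E,F,G}; column 5 has {A,C,D,E,F,G} → B.
Cell (r5,c1): row 5 has {A,B,C,D,E,F}; column 1 has {D,E,F} → G.
Cell (r7,c4): row 7 has {B,D,E,F,G}; column 4 has {A,B,E,F,G} → C.
Cell (r2,c1): row 2 has {A,C,D,E,F,G}; column 1 has {D,E,F,G} → B.
Cell (r4,c1): row 4 has {A,B,E,F,G}; column 1 has {B,D,E,F,G} → C.
Cell (r4,c4): row 4 has {A,B,C,E,F,G}; column 4 has {A,B,C,E,F,G} → D.
Cell (r7,c1): row 7 has {B,C,D,E,F,G}; column 1 has {B,C,D,E,F,G} → A.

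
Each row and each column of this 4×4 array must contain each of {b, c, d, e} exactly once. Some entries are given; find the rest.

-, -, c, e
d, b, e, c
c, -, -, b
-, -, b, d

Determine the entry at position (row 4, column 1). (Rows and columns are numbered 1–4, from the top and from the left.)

(r1,c1) = b
(r1,c2) = d
(r3,c2) = e
(r3,c3) = d
(r4,c1) = e

e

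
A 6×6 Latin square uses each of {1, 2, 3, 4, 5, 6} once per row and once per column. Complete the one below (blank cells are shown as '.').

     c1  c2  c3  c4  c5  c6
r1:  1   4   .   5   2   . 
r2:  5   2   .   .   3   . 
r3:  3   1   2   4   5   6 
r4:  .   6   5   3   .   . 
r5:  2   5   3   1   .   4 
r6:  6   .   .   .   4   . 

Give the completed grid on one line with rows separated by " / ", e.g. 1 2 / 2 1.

1 4 6 5 2 3 / 5 2 4 6 3 1 / 3 1 2 4 5 6 / 4 6 5 3 1 2 / 2 5 3 1 6 4 / 6 3 1 2 4 5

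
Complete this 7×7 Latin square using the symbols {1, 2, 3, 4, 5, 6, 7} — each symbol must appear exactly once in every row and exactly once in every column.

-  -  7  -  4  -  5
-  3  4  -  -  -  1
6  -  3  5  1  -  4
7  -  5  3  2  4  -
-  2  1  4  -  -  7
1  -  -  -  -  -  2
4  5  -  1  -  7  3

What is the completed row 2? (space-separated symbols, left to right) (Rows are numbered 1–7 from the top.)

2 3 4 6 7 5 1

At row 3, column 2: row 3 has {1,3,4,5,6}; column 2 has {2,3,5}; that leaves 7.
At row 3, column 6: row 3 has {1,3,4,5,6,7}; column 6 has {4,7}; that leaves 2.
At row 4, column 7: row 4 has {2,3,4,5,7}; column 7 has {1,2,3,4,5,7}; that leaves 6.
At row 6, column 3: row 6 has {1,2}; column 3 has {1,3,4,5,7}; that leaves 6.
At row 6, column 4: row 6 has {1,2,6}; column 4 has {1,3,4,5}; that leaves 7.
At row 7, column 3: row 7 has {1,3,4,5,7}; column 3 has {1,3,4,5,6,7}; that leaves 2.
At row 7, column 5: row 7 has {1,2,3,4,5,7}; column 5 has {1,2,4}; that leaves 6.
At row 4, column 2: row 4 has {2,3,4,5,6,7}; column 2 has {2,3,5,7}; that leaves 1.
At row 6, column 2: row 6 has {1,2,6,7}; column 2 has {1,2,3,5,7}; that leaves 4.
At row 1, column 2: row 1 has {4,5,7}; column 2 has {1,2,3,4,5,7}; that leaves 6.
At row 1, column 4: row 1 has {4,5,6,7}; column 4 has {1,3,4,5,7}; that leaves 2.
At row 2, column 4: row 2 has {1,3,4}; column 4 has {1,2,3,4,5,7}; that leaves 6.
At row 2, column 6: row 2 has {1,3,4,6}; column 6 has {2,4,7}; that leaves 5.
At row 6, column 6: row 6 has {1,2,4,6,7}; column 6 has {2,4,5,7}; that leaves 3.
At row 1, column 1: row 1 has {2,4,5,6,7}; column 1 has {1,4,6,7}; that leaves 3.
At row 1, column 6: row 1 has {2,3,4,5,6,7}; column 6 has {2,3,4,5,7}; that leaves 1.
At row 2, column 1: row 2 has {1,3,4,5,6}; column 1 has {1,3,4,6,7}; that leaves 2.
At row 2, column 5: row 2 has {1,2,3,4,5,6}; column 5 has {1,2,4,6}; that leaves 7.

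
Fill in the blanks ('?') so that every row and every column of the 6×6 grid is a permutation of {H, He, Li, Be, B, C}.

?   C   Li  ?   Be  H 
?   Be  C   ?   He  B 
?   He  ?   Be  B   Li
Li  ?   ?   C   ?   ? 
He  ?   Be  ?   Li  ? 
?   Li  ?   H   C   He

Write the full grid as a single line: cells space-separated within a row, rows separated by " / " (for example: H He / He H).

B C Li He Be H / H Be C Li He B / C He H Be B Li / Li B He C H Be / He H Be B Li C / Be Li B H C He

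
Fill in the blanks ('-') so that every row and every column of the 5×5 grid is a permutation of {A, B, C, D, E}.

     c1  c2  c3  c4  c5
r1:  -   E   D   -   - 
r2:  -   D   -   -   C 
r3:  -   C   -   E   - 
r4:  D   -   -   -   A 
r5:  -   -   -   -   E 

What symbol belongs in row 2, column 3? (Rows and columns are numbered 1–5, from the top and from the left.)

A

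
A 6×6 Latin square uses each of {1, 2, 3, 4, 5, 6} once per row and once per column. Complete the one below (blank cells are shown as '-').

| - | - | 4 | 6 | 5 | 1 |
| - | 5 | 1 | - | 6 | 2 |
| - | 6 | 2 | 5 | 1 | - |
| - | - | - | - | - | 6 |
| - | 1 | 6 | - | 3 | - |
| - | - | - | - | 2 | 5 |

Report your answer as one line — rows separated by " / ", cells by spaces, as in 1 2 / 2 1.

2 3 4 6 5 1 / 3 5 1 4 6 2 / 4 6 2 5 1 3 / 1 2 5 3 4 6 / 5 1 6 2 3 4 / 6 4 3 1 2 5

(r4,c5) = 4
(r5,c6) = 4
(r6,c3) = 3
(r3,c6) = 3
(r4,c3) = 5
(r5,c4) = 2
(r6,c2) = 4
(r6,c4) = 1
(r3,c1) = 4
(r4,c4) = 3
(r5,c1) = 5
(r6,c1) = 6
(r2,c1) = 3
(r2,c4) = 4
(r4,c2) = 2
(r1,c1) = 2
(r1,c2) = 3
(r4,c1) = 1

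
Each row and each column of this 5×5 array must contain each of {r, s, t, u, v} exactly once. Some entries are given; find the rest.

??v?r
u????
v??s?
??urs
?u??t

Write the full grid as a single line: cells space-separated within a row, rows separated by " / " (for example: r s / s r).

(r2,c5) = v
(r3,c5) = u
(r4,c1) = t
(r4,c2) = v
(r5,c4) = v
(r1,c1) = s
(r1,c2) = t
(r1,c4) = u
(r2,c4) = t
(r3,c2) = r
(r3,c3) = t
(r5,c1) = r
(r5,c3) = s
(r2,c2) = s
(r2,c3) = r

s t v u r / u s r t v / v r t s u / t v u r s / r u s v t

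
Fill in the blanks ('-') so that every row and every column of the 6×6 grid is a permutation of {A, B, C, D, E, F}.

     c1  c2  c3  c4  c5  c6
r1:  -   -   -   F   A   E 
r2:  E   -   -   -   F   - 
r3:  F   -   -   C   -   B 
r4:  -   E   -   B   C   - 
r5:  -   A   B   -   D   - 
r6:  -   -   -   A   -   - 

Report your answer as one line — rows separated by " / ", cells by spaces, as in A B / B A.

B C D F A E / E B C D F A / F D A C E B / A E F B C D / C A B E D F / D F E A B C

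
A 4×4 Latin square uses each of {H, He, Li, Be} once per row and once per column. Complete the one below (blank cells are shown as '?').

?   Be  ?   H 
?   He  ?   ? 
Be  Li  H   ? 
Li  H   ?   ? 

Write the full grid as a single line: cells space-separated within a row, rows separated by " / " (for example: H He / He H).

He Be Li H / H He Be Li / Be Li H He / Li H He Be

(r1,c1) = He
(r1,c3) = Li
(r2,c1) = H
(r2,c3) = Be
(r2,c4) = Li
(r3,c4) = He
(r4,c3) = He
(r4,c4) = Be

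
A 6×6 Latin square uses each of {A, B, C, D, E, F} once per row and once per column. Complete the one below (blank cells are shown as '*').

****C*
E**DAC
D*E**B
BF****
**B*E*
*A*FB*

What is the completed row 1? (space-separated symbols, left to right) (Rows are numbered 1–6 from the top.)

(r2,c2) = B
(r2,c3) = F
(r3,c2) = C
(r3,c4) = A
(r3,c5) = F
(r4,c5) = D
(r5,c2) = D
(r5,c4) = C
(r6,c1) = C
(r6,c3) = D
(r6,c6) = E
(r1,c2) = E
(r1,c3) = A
(r1,c4) = B
(r4,c3) = C
(r4,c4) = E
(r4,c6) = A
(r5,c6) = F
(r1,c1) = F
(r1,c6) = D

F E A B C D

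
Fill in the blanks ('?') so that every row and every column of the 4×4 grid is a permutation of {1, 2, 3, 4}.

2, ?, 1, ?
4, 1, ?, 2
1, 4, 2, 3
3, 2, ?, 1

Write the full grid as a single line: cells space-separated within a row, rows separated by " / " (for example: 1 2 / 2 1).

(r1,c2) = 3
(r1,c4) = 4
(r2,c3) = 3
(r4,c3) = 4

2 3 1 4 / 4 1 3 2 / 1 4 2 3 / 3 2 4 1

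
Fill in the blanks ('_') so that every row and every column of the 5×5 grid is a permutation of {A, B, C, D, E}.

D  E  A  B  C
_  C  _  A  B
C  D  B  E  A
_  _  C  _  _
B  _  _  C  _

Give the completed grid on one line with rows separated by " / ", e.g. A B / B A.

D E A B C / E C D A B / C D B E A / A B C D E / B A E C D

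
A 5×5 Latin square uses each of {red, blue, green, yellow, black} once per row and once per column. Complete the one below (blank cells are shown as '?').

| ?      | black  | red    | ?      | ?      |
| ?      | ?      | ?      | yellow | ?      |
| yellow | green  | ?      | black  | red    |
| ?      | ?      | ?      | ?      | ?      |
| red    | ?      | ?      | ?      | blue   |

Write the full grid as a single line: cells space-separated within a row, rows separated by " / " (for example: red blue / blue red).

row 3 has {red,green,yellow,black}; column 3 has {red} — only blue is left for (r3,c3).
row 5 has {red,blue}; column 2 has {green,black} — only yellow is left for (r5,c2).
row 5 has {red,blue,yellow}; column 4 has {yellow,black} — only green is left for (r5,c4).
row 1 has {red,black}; column 4 has {green,yellow,black} — only blue is left for (r1,c4).
row 4 is empty so far; column 4 has {blue,green,yellow,black} — only red is left for (r4,c4).
row 5 has {red,blue,green,yellow}; column 3 has {red,blue} — only black is left for (r5,c3).
row 1 has {red,blue,black}; column 1 has {red,yellow} — only green is left for (r1,c1).
row 1 has {red,blue,green,black}; column 5 has {red,blue} — only yellow is left for (r1,c5).
row 2 has {yellow}; column 3 has {red,blue,black} — only green is left for (r2,c3).
row 2 has {green,yellow}; column 5 has {red,blue,yellow} — only black is left for (r2,c5).
row 4 has {red}; column 2 has {green,yellow,black} — only blue is left for (r4,c2).
row 4 has {red,blue}; column 3 has {red,blue,green,black} — only yellow is left for (r4,c3).
row 4 has {red,blue,yellow}; column 5 has {red,blue,yellow,black} — only green is left for (r4,c5).
row 2 has {green,yellow,black}; column 1 has {red,green,yellow} — only blue is left for (r2,c1).
row 2 has {blue,green,yellow,black}; column 2 has {blue,green,yellow,black} — only red is left for (r2,c2).
row 4 has {red,blue,green,yellow}; column 1 has {red,blue,green,yellow} — only black is left for (r4,c1).

green black red blue yellow / blue red green yellow black / yellow green blue black red / black blue yellow red green / red yellow black green blue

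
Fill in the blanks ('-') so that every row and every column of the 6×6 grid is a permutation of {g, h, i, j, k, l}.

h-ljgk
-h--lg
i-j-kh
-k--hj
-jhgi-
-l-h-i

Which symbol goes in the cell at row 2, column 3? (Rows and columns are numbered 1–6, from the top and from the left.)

i

At row 1, column 2: row 1 has {g,h,j,k,l}; column 2 has {h,j,k,l}; that leaves i.
At row 3, column 2: row 3 has {h,i,j,k}; column 2 has {h,i,j,k,l}; that leaves g.
At row 3, column 4: row 3 has {g,h,i,j,k}; column 4 has {g,h,j}; that leaves l.
At row 4, column 4: row 4 has {h,j,k}; column 4 has {g,h,j,l}; that leaves i.
At row 5, column 6: row 5 has {g,h,i,j}; column 6 has {g,h,i,j,k}; that leaves l.
At row 6, column 5: row 6 has {h,i,l}; column 5 has {g,h,i,k,l}; that leaves j.
At row 2, column 4: row 2 has {g,h,l}; column 4 has {g,h,i,j,l}; that leaves k.
At row 4, column 3: row 4 has {h,i,j,k}; column 3 has {h,j,l}; that leaves g.
At row 5, column 1: row 5 has {g,h,i,j,l}; column 1 has {h,i}; that leaves k.
At row 6, column 1: row 6 has {h,i,j,l}; column 1 has {h,i,k}; that leaves g.
At row 6, column 3: row 6 has {g,h,i,j,l}; column 3 has {g,h,j,l}; that leaves k.
At row 2, column 1: row 2 has {g,h,k,l}; column 1 has {g,h,i,k}; that leaves j.
At row 2, column 3: row 2 has {g,h,j,k,l}; column 3 has {g,h,j,k,l}; that leaves i.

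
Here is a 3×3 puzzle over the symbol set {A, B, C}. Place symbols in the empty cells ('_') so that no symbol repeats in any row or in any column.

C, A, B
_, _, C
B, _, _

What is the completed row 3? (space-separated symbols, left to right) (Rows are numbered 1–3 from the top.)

B C A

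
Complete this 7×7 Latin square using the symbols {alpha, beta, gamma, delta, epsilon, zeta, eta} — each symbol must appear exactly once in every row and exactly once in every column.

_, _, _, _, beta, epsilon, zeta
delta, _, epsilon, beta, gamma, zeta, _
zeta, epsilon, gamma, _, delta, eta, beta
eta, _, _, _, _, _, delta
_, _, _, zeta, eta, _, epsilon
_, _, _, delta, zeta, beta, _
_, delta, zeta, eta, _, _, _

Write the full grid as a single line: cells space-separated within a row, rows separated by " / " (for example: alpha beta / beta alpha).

(r3,c4) = alpha
(r1,c4) = gamma
(r4,c4) = epsilon
(r4,c5) = alpha
(r4,c6) = gamma
(r7,c5) = epsilon
(r7,c6) = alpha
(r7,c7) = gamma
(r1,c1) = alpha
(r1,c2) = eta
(r1,c3) = delta
(r2,c2) = alpha
(r2,c7) = eta
(r4,c3) = beta
(r5,c3) = alpha
(r5,c6) = delta
(r6,c2) = gamma
(r6,c3) = eta
(r6,c7) = alpha
(r7,c1) = beta
(r4,c2) = zeta
(r5,c1) = gamma
(r5,c2) = beta
(r6,c1) = epsilon

alpha eta delta gamma beta epsilon zeta / delta alpha epsilon beta gamma zeta eta / zeta epsilon gamma alpha delta eta beta / eta zeta beta epsilon alpha gamma delta / gamma beta alpha zeta eta delta epsilon / epsilon gamma eta delta zeta beta alpha / beta delta zeta eta epsilon alpha gamma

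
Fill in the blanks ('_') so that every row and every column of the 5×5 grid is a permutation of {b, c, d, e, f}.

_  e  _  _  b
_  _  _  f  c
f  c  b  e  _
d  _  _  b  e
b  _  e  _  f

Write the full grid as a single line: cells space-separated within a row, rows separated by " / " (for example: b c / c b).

(r1,c1) = c
(r1,c4) = d
(r2,c1) = e
(r2,c3) = d
(r3,c5) = d
(r4,c2) = f
(r4,c3) = c
(r5,c2) = d
(r5,c4) = c
(r1,c3) = f
(r2,c2) = b

c e f d b / e b d f c / f c b e d / d f c b e / b d e c f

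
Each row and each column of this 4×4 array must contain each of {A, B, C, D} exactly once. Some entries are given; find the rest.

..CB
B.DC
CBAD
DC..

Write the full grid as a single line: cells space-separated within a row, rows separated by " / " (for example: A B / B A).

(r1,c1): row 1 has {B,C}; column 1 has {B,C,D}, so it must be A.
(r1,c2): row 1 has {A,B,C}; column 2 has {B,C}, so it must be D.
(r2,c2): row 2 has {B,C,D}; column 2 has {B,C,D}, so it must be A.
(r4,c3): row 4 has {C,D}; column 3 has {A,C,D}, so it must be B.
(r4,c4): row 4 has {B,C,D}; column 4 has {B,C,D}, so it must be A.

A D C B / B A D C / C B A D / D C B A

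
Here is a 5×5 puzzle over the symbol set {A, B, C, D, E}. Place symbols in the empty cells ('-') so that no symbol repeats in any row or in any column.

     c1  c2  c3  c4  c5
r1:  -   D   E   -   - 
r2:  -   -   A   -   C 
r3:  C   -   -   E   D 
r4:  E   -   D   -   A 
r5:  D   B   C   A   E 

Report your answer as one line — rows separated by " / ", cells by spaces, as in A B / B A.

A D E C B / B E A D C / C A B E D / E C D B A / D B C A E

(r1,c5) = B
(r2,c1) = B
(r2,c2) = E
(r2,c4) = D
(r3,c2) = A
(r3,c3) = B
(r4,c2) = C
(r4,c4) = B
(r1,c1) = A
(r1,c4) = C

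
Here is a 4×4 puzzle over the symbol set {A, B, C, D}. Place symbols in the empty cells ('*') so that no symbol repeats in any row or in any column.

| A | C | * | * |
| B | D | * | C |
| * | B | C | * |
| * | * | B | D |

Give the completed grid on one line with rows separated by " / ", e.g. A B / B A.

A C D B / B D A C / D B C A / C A B D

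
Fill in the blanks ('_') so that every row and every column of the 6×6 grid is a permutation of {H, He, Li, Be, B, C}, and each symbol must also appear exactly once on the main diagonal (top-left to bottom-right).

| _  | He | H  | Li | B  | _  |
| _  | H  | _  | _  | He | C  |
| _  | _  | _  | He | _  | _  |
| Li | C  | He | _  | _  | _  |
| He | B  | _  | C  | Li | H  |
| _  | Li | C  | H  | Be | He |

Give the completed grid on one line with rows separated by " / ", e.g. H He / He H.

C He H Li B Be / Be H Li B He C / H Be B He C Li / Li C He Be H B / He B Be C Li H / B Li C H Be He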